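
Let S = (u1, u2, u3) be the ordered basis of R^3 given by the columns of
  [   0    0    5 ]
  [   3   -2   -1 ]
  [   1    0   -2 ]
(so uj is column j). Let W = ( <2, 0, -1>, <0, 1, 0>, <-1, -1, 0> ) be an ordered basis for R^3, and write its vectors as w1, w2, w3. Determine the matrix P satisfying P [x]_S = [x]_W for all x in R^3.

[[-1, 0, 2], [1, -2, -2], [-2, 0, -1]]

Column j of P is [uj]_W, since P maps S-coordinates to W-coordinates.
Expressing u1 in W: u1 = -w1 + w2 - 2w3, so column 1 of P is <-1, 1, -2>.
Doing the same for each uj gives P = [[-1, 0, 2], [1, -2, -2], [-2, 0, -1]].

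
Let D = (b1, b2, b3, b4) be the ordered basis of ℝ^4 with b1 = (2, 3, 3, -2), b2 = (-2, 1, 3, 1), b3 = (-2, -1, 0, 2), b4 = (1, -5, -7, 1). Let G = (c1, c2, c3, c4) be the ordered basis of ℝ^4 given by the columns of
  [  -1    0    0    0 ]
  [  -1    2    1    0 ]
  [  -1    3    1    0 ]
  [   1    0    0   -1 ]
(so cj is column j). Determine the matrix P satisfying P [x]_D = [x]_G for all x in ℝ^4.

[[-2, 2, 2, -1], [0, 2, 1, -2], [1, -1, -1, -2], [0, 1, 0, -2]]

Let M have columns bj and N have columns cj. Then for every x, N [x]_G = x = M [x]_D, so P = N^(-1) M.
Since det N = -1, N^(-1) has integer entries; multiplying gives P = [[-2, 2, 2, -1], [0, 2, 1, -2], [1, -1, -1, -2], [0, 1, 0, -2]].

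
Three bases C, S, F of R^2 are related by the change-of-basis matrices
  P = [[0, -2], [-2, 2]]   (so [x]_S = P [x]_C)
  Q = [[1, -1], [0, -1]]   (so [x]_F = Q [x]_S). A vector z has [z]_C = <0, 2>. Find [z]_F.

Composing the changes, [z]_F = Q P [z]_C.
Q P = [[2, -4], [2, -2]]; applying this to <0, 2> gives <-8, -4>.

<-8, -4>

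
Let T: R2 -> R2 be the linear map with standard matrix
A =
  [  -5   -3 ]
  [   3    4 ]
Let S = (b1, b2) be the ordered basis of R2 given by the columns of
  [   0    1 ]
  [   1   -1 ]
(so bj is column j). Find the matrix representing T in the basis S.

The j-th column of [T]_S is [T(bj)]_S.
T(b1) = A b1 = [-3, 4] = b1 - 3b2, so column 1 is [1, -3].
Repeating for b2 and assembling the columns gives [[1, -3], [-3, -2]].

[[1, -3], [-3, -2]]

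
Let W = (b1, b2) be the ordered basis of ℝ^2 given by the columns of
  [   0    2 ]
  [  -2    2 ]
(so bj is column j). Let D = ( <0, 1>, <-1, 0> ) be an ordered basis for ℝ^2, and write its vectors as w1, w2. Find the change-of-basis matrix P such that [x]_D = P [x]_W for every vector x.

[[-2, 2], [0, -2]]

Column j of P is [bj]_D, since P maps W-coordinates to D-coordinates.
Expressing b1 in D: b1 = -2w1 + 0·w2, so column 1 of P is <-2, 0>.
Doing the same for each bj gives P = [[-2, 2], [0, -2]].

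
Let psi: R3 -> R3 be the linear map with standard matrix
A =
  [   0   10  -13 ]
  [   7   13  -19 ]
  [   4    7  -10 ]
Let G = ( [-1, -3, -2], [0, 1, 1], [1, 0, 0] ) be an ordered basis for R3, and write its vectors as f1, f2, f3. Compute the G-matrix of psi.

[[3, 3, -3], [1, 3, -2], [-1, 0, -3]]

The j-th column of [psi]_G is [psi(fj)]_G.
psi(f1) = A f1 = [-4, -8, -5] = 3f1 + f2 - f3, so column 1 is [3, 1, -1].
Repeating for f2, f3 and assembling the columns gives [[3, 3, -3], [1, 3, -2], [-1, 0, -3]].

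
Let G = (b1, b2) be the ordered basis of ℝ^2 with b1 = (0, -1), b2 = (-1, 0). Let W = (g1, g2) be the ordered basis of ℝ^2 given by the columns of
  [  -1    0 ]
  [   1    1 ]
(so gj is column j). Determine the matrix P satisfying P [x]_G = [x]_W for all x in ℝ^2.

Column j of P is [bj]_W, since P maps G-coordinates to W-coordinates.
Expressing b1 in W: b1 = 0·g1 - g2, so column 1 of P is (0, -1).
Doing the same for each bj gives P = [[0, 1], [-1, -1]].

[[0, 1], [-1, -1]]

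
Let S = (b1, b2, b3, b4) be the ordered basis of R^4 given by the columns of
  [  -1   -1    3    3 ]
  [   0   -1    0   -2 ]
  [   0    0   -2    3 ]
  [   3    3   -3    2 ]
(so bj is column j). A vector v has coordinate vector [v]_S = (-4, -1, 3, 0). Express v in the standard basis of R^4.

By definition v = -4b1 - b2 + 3b3 + 0·b4.
Summing componentwise gives (14, 1, -6, -24).

(14, 1, -6, -24)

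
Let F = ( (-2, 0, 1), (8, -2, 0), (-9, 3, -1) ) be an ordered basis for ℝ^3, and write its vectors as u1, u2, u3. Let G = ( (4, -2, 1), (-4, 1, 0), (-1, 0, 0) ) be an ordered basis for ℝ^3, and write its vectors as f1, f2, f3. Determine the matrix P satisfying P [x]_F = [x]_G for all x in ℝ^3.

[[1, 0, -1], [2, -2, 1], [-2, 0, 1]]

Let M have columns uj and N have columns fj. Then for every x, N [x]_G = x = M [x]_F, so P = N^(-1) M.
Since det N = 1, N^(-1) has integer entries; multiplying gives P = [[1, 0, -1], [2, -2, 1], [-2, 0, 1]].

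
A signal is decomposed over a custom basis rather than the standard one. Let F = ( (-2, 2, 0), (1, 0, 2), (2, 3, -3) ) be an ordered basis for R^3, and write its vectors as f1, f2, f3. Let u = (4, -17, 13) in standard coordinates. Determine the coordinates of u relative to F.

(-4, 2, -3)

[u]_F is the unique c with M c = u, where M has columns f1, ..., f3.
Solving this 3x3 system gives c = (-4, 2, -3).
Check: -4f1 + 2f2 - 3f3 = (4, -17, 13).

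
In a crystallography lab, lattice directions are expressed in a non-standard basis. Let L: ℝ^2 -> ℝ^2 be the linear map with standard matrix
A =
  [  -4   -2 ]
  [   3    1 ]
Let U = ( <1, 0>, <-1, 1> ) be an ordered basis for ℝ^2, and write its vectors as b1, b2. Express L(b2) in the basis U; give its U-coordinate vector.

Compute L(b2) = A b2 = <2, -2> in standard coordinates.
Then write this in U-coordinates: solve for y in y_1 b1 + y_2 b2 = <2, -2>.
This gives y = <0, -2>, which is column 2 of [L]_U.

<0, -2>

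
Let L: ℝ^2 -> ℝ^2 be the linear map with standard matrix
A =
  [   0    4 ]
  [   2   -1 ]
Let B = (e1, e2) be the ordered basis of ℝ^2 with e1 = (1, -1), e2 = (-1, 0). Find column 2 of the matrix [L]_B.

(2, 2)

Column 2 of [L]_B is the B-coordinate vector of L(e2).
In standard coordinates L(e2) = A e2 = (0, -2).
Converting to B: (0, -2) = 2e1 + 2e2, so the coordinate vector is (2, 2).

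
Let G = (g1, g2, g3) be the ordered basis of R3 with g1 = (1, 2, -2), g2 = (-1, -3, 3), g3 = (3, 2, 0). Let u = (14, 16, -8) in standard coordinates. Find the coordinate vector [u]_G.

[u]_G is the unique c with M c = u, where M has columns g1, ..., g3.
Solving this 3x3 system gives c = (-2, -4, 4).
Check: -2g1 - 4g2 + 4g3 = (14, 16, -8).

(-2, -4, 4)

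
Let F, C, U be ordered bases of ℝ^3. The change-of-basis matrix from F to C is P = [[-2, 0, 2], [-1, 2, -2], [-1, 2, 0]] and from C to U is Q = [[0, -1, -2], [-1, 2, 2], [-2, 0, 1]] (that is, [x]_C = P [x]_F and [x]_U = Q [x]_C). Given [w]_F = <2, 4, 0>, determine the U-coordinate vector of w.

Apply P to get C-coordinates <-4, 6, 6>, then Q to get U-coordinates.
The result is [w]_U = <-18, 28, 14>.

<-18, 28, 14>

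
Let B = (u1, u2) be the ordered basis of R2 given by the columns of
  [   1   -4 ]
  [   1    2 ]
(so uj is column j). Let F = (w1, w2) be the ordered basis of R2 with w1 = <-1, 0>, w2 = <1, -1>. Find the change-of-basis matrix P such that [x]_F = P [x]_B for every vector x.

Let M have columns uj and N have columns wj. Then for every x, N [x]_F = x = M [x]_B, so P = N^(-1) M.
Since det N = 1, N^(-1) has integer entries; multiplying gives P = [[-2, 2], [-1, -2]].

[[-2, 2], [-1, -2]]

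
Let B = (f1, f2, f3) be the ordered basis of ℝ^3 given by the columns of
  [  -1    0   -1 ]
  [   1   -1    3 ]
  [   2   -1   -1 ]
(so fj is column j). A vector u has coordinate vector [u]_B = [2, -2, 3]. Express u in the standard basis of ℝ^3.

u = M [u]_B, where M has columns f1, ..., f3.
Carrying out the matrix-vector product, u = [-5, 13, 3].

[-5, 13, 3]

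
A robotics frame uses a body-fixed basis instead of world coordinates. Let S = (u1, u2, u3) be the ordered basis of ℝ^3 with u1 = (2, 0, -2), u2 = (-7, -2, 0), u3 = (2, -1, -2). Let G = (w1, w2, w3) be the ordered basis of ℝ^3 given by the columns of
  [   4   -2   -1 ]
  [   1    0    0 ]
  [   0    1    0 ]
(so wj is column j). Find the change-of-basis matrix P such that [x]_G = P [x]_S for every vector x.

[[0, -2, -1], [-2, 0, -2], [2, -1, -2]]

Column j of P is [uj]_G, since P maps S-coordinates to G-coordinates.
Expressing u1 in G: u1 = 0·w1 - 2w2 + 2w3, so column 1 of P is (0, -2, 2).
Doing the same for each uj gives P = [[0, -2, -1], [-2, 0, -2], [2, -1, -2]].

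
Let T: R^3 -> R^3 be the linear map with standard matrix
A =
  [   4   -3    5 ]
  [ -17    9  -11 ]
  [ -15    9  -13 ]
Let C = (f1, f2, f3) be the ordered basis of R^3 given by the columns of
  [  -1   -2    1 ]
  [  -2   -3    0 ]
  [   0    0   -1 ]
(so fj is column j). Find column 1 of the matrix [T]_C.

Compute T(f1) = A f1 = (2, -1, -3) in standard coordinates.
Then write this in C-coordinates: solve for y in y_1 f1 + ... + y_3 f3 = (2, -1, -3).
This gives y = (-1, 1, 3), which is column 1 of [T]_C.

(-1, 1, 3)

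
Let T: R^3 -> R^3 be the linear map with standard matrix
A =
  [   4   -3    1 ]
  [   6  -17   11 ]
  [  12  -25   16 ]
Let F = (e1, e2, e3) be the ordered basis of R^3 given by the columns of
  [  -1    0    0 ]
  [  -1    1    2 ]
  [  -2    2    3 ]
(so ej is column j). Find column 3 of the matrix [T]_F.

<3, 2, 0>

Column 3 of [T]_F is the F-coordinate vector of T(e3).
In standard coordinates T(e3) = A e3 = <-3, -1, -2>.
Converting to F: <-3, -1, -2> = 3e1 + 2e2 + 0·e3, so the coordinate vector is <3, 2, 0>.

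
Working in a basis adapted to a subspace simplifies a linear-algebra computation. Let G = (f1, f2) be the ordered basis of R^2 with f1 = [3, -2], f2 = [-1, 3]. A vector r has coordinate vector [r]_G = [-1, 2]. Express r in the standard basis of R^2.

[-5, 8]

The coordinates say r = -f1 + 2f2; adding the scaled basis vectors gives [-5, 8].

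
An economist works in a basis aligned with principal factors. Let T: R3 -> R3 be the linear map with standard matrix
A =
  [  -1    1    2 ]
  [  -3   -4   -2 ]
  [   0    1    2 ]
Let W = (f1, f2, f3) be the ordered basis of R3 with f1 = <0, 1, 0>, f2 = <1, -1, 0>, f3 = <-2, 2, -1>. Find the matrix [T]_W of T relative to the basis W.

[[-3, -1, 2], [-1, 0, 2], [-1, 1, 0]]

The j-th column of [T]_W is [T(fj)]_W.
T(f1) = A f1 = <1, -4, 1> = -3f1 - f2 - f3, so column 1 is <-3, -1, -1>.
Repeating for f2, f3 and assembling the columns gives [[-3, -1, 2], [-1, 0, 2], [-1, 1, 0]].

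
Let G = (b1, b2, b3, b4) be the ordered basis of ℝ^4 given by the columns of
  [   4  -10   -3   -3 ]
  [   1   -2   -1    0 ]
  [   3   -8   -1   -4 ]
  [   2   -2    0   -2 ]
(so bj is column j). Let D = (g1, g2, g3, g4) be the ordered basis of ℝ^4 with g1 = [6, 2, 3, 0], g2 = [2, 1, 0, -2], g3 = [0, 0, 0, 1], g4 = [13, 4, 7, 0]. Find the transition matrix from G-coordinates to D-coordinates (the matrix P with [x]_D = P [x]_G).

Let M have columns bj and N have columns gj. Then for every x, N [x]_D = x = M [x]_G, so P = N^(-1) M.
Since det N = 1, N^(-1) has integer entries; multiplying gives P = [[1, 2, 2, 1], [-1, 2, -1, 2], [0, 2, -2, 2], [0, -2, -1, -1]].

[[1, 2, 2, 1], [-1, 2, -1, 2], [0, 2, -2, 2], [0, -2, -1, -1]]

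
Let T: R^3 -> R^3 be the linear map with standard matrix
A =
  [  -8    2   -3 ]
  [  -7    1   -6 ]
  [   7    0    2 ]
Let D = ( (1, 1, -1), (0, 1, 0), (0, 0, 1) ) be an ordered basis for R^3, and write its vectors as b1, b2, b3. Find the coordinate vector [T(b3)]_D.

(-3, -3, -1)

Compute T(b3) = A b3 = (-3, -6, 2) in standard coordinates.
Then write this in D-coordinates: solve for y in y_1 b1 + ... + y_3 b3 = (-3, -6, 2).
This gives y = (-3, -3, -1), which is column 3 of [T]_D.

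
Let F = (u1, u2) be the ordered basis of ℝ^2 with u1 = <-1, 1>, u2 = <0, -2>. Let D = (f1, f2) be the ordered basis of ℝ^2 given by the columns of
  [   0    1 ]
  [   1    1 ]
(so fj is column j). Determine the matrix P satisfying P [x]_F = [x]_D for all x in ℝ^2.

[[2, -2], [-1, 0]]

Column j of P is [uj]_D, since P maps F-coordinates to D-coordinates.
Expressing u1 in D: u1 = 2f1 - f2, so column 1 of P is <2, -1>.
Doing the same for each uj gives P = [[2, -2], [-1, 0]].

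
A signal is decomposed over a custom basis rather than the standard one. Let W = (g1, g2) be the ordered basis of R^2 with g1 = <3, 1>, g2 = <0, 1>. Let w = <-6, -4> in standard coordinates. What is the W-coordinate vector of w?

We seek scalars with c_1 g1 + c_2 g2 = w; equivalently solve M c = w where the columns of M are g1, g2.
System: 3c_1 + 0c_2 = -6, c_1 + c_2 = -4; solving gives c_1 = -2, c_2 = -2.
Check: -2g1 - 2g2 = <-6, -4>.

<-2, -2>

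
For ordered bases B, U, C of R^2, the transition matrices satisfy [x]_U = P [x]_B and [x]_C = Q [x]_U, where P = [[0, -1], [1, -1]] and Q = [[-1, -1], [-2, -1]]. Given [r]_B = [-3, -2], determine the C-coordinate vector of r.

Composing the changes, [r]_C = Q P [r]_B.
Q P = [[-1, 2], [-1, 3]]; applying this to [-3, -2] gives [-1, -3].

[-1, -3]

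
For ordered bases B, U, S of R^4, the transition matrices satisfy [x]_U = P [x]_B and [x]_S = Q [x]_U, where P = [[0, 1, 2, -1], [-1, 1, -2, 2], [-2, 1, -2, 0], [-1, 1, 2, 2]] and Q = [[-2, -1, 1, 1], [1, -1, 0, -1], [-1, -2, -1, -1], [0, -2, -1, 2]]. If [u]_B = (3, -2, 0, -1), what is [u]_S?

(-6, 13, 30, 8)

First [u]_U = P [u]_B = (-1, -7, -8, -7).
Then [u]_S = Q [u]_U = (-6, 13, 30, 8).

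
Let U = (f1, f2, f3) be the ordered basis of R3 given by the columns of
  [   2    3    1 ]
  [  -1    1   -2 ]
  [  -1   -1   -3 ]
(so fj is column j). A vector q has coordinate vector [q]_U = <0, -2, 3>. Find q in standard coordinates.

<-3, -8, -7>

q = M [q]_U, where M has columns f1, ..., f3.
Carrying out the matrix-vector product, q = <-3, -8, -7>.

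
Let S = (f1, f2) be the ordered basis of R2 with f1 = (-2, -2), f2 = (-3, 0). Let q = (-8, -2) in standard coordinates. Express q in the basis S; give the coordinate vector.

(1, 2)

[q]_S is the unique c with M c = q, where M has columns f1, f2.
System: -2c_1 - 3c_2 = -8, -2c_1 + 0c_2 = -2; solving gives c_1 = 1, c_2 = 2.
Check: f1 + 2f2 = (-8, -2).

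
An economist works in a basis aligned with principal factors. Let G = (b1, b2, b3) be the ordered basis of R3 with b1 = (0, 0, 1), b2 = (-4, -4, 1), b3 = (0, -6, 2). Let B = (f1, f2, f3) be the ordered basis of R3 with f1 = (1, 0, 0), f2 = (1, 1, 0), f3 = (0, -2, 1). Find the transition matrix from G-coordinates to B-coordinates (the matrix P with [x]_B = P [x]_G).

Column j of P is [bj]_B, since P maps G-coordinates to B-coordinates.
Expressing b1 in B: b1 = -2f1 + 2f2 + f3, so column 1 of P is (-2, 2, 1).
Doing the same for each bj gives P = [[-2, -2, 2], [2, -2, -2], [1, 1, 2]].

[[-2, -2, 2], [2, -2, -2], [1, 1, 2]]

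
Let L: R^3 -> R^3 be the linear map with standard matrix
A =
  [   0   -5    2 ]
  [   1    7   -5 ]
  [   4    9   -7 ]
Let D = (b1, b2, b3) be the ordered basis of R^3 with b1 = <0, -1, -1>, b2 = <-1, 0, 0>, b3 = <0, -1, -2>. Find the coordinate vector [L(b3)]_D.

<-1, -1, -2>

Compute L(b3) = A b3 = <1, 3, 5> in standard coordinates.
Then write this in D-coordinates: solve for y in y_1 b1 + ... + y_3 b3 = <1, 3, 5>.
This gives y = <-1, -1, -2>, which is column 3 of [L]_D.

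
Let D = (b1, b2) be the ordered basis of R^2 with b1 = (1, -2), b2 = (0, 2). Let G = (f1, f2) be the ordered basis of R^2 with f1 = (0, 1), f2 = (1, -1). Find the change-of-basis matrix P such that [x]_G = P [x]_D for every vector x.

Column j of P is [bj]_G, since P maps D-coordinates to G-coordinates.
Expressing b1 in G: b1 = -f1 + f2, so column 1 of P is (-1, 1).
Doing the same for each bj gives P = [[-1, 2], [1, 0]].

[[-1, 2], [1, 0]]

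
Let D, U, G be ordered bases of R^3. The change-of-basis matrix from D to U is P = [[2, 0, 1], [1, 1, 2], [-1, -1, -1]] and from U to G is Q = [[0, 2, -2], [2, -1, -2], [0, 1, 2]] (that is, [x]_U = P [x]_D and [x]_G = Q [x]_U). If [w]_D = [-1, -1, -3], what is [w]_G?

[-26, -12, 2]

Composing the changes, [w]_G = Q P [w]_D.
Q P = [[4, 4, 6], [5, 1, 2], [-1, -1, 0]]; applying this to [-1, -1, -3] gives [-26, -12, 2].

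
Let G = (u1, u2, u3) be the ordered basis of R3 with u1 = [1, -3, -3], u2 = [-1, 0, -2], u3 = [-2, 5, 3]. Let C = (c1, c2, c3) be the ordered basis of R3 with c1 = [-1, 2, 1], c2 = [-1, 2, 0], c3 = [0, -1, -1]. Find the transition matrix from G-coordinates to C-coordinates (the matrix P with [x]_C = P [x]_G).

[[-2, 0, 2], [1, 1, 0], [1, 2, -1]]

Column j of P is [uj]_C, since P maps G-coordinates to C-coordinates.
Expressing u1 in C: u1 = -2c1 + c2 + c3, so column 1 of P is [-2, 1, 1].
Doing the same for each uj gives P = [[-2, 0, 2], [1, 1, 0], [1, 2, -1]].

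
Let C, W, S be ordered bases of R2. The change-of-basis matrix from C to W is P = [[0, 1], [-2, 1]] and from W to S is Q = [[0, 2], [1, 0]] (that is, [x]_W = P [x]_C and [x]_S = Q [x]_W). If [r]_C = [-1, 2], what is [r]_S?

Composing the changes, [r]_S = Q P [r]_C.
Q P = [[-4, 2], [0, 1]]; applying this to [-1, 2] gives [8, 2].

[8, 2]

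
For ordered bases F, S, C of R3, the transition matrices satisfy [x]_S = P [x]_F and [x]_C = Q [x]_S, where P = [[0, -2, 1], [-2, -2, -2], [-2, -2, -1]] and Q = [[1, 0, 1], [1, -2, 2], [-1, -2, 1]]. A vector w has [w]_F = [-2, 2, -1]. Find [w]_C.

Composing the changes, [w]_C = Q P [w]_F.
Q P = [[-2, -4, 0], [0, -2, 3], [2, 4, 2]]; applying this to [-2, 2, -1] gives [-4, -7, 2].

[-4, -7, 2]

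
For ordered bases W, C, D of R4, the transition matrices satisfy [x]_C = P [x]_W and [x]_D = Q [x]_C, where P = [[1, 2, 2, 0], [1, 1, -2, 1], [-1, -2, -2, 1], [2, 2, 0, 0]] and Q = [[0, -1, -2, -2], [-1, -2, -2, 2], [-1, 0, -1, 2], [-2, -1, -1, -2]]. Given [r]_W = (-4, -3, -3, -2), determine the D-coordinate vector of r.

First [r]_C = P [r]_W = (-16, -3, 14, -14).
Then [r]_D = Q [r]_C = (3, -34, -26, 49).

(3, -34, -26, 49)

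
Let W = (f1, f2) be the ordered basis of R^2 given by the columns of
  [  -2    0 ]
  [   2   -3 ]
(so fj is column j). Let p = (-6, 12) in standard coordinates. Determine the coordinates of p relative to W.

We seek scalars with c_1 f1 + c_2 f2 = p; equivalently solve M c = p where the columns of M are f1, f2.
System: -2c_1 + 0c_2 = -6, 2c_1 - 3c_2 = 12; solving gives c_1 = 3, c_2 = -2.
Check: 3f1 - 2f2 = (-6, 12).

(3, -2)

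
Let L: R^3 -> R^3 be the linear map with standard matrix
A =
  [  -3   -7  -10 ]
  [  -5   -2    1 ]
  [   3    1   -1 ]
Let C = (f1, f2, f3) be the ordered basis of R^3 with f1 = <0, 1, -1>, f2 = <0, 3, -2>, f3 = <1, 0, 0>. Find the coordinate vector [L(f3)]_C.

Column 3 of [L]_C is the C-coordinate vector of L(f3).
In standard coordinates L(f3) = A f3 = <-3, -5, 3>.
Converting to C: <-3, -5, 3> = f1 - 2f2 - 3f3, so the coordinate vector is <1, -2, -3>.

<1, -2, -3>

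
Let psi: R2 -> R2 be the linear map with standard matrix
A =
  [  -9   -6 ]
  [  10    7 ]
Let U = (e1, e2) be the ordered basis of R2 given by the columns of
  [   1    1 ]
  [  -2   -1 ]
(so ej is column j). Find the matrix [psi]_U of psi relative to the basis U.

[[1, 0], [2, -3]]

Let P have columns e1, e2. Then [psi]_U = P^(-1) A P.
Here det P = 1, so P^(-1) is integer; computing A P first and then P^(-1)(A P) gives [[1, 0], [2, -3]].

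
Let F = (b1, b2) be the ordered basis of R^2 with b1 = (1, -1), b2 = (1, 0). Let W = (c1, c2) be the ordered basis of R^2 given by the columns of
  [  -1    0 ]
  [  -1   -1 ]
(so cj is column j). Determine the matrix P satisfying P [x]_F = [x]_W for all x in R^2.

[[-1, -1], [2, 1]]

Column j of P is [bj]_W, since P maps F-coordinates to W-coordinates.
Expressing b1 in W: b1 = -c1 + 2c2, so column 1 of P is (-1, 2).
Doing the same for each bj gives P = [[-1, -1], [2, 1]].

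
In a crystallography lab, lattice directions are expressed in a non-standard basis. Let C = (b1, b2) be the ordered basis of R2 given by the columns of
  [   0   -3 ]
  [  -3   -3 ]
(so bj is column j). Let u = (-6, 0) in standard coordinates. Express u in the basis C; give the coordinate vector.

(-2, 2)

[u]_C is the unique c with M c = u, where M has columns b1, b2.
System: 0c_1 - 3c_2 = -6, -3c_1 - 3c_2 = 0; solving gives c_1 = -2, c_2 = 2.
Check: -2b1 + 2b2 = (-6, 0).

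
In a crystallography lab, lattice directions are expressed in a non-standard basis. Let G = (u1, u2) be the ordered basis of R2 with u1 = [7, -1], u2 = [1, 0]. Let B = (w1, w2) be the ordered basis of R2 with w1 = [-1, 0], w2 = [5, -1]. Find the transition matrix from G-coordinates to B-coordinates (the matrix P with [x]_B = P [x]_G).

Column j of P is [uj]_B, since P maps G-coordinates to B-coordinates.
Expressing u1 in B: u1 = -2w1 + w2, so column 1 of P is [-2, 1].
Doing the same for each uj gives P = [[-2, -1], [1, 0]].

[[-2, -1], [1, 0]]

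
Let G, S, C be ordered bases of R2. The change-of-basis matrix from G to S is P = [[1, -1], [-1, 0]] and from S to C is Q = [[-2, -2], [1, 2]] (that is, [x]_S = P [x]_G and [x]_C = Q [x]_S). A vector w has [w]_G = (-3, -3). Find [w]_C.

Apply P to get S-coordinates (0, 3), then Q to get C-coordinates.
The result is [w]_C = (-6, 6).

(-6, 6)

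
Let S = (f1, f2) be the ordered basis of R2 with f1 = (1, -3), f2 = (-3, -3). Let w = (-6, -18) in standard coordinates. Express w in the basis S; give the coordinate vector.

(3, 3)

We seek scalars with c_1 f1 + c_2 f2 = w; equivalently solve M c = w where the columns of M are f1, f2.
System: c_1 - 3c_2 = -6, -3c_1 - 3c_2 = -18; solving gives c_1 = 3, c_2 = 3.
Check: 3f1 + 3f2 = (-6, -18).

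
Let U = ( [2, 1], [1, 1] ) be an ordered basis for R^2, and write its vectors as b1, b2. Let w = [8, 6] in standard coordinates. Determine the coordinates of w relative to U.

Write w = c_1 b1 + c_2 b2 and solve for the c_i.
System: 2c_1 + c_2 = 8, c_1 + c_2 = 6; solving gives c_1 = 2, c_2 = 4.
Check: 2b1 + 4b2 = [8, 6].

[2, 4]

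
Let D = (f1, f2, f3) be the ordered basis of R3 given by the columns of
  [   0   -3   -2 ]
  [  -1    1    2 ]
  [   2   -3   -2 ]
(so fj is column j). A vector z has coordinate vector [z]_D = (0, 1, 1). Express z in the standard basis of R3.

(-5, 3, -5)

z = M [z]_D, where M has columns f1, ..., f3.
Carrying out the matrix-vector product, z = (-5, 3, -5).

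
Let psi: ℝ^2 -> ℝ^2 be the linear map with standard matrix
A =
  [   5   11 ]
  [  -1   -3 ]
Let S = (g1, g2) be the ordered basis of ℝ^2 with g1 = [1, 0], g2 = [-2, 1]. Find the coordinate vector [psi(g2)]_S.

[-1, -1]

Compute psi(g2) = A g2 = [1, -1] in standard coordinates.
Then write this in S-coordinates: solve for y in y_1 g1 + y_2 g2 = [1, -1].
This gives y = [-1, -1], which is column 2 of [psi]_S.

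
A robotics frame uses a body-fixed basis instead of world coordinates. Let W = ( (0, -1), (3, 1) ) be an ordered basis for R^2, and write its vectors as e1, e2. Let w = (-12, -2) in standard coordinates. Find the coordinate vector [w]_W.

(-2, -4)

[w]_W is the unique c with M c = w, where M has columns e1, e2.
System: 0c_1 + 3c_2 = -12, -c_1 + c_2 = -2; solving gives c_1 = -2, c_2 = -4.
Check: -2e1 - 4e2 = (-12, -2).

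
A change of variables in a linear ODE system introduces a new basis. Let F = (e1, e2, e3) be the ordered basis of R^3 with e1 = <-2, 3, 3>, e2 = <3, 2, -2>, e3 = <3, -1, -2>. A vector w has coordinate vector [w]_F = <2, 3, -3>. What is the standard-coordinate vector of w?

<-4, 15, 6>

The coordinates say w = 2e1 + 3e2 - 3e3; adding the scaled basis vectors gives <-4, 15, 6>.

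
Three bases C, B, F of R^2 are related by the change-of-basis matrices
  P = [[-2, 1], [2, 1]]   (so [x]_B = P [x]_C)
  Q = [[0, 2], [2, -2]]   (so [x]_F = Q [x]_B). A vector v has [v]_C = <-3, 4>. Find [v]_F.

First [v]_B = P [v]_C = <10, -2>.
Then [v]_F = Q [v]_B = <-4, 24>.

<-4, 24>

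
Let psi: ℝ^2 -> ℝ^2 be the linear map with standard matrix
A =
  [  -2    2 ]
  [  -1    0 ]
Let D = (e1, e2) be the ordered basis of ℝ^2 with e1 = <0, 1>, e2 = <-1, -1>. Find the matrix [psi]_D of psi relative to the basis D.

With P the matrix whose columns are e1, e2, [psi]_D = P^(-1) A P.
Column by column: psi(e1) = A e1 = <2, 0>; its D-coordinates <-2, -2> give column 1.
Continuing for each basis vector yields [psi]_D = [[-2, 1], [-2, 0]].

[[-2, 1], [-2, 0]]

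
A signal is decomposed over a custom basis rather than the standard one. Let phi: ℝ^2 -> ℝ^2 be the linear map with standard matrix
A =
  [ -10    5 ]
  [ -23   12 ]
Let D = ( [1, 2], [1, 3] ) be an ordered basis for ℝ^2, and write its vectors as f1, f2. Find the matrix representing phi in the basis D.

With P the matrix whose columns are f1, f2, [phi]_D = P^(-1) A P.
Column by column: phi(f1) = A f1 = [0, 1]; its D-coordinates [-1, 1] give column 1.
Continuing for each basis vector yields [phi]_D = [[-1, 2], [1, 3]].

[[-1, 2], [1, 3]]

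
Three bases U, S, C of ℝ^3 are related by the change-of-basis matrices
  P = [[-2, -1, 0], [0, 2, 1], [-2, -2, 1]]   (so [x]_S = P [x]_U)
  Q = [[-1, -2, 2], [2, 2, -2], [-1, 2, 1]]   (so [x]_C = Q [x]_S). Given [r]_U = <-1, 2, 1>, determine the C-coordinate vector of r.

<-12, 12, 9>

Apply P to get S-coordinates <0, 5, -1>, then Q to get C-coordinates.
The result is [r]_C = <-12, 12, 9>.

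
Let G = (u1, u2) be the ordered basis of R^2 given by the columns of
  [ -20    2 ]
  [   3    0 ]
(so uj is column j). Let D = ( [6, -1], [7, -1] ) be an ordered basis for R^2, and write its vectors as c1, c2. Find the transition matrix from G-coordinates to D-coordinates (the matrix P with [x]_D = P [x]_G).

Take x = uj: its G-coordinates are the j-th standard unit vector, so P e_j — column j of P — equals [uj]_D.
u1 = -c1 - 2c2, giving column 1 = [-1, -2]; repeating for each j gives P = [[-1, -2], [-2, 2]].

[[-1, -2], [-2, 2]]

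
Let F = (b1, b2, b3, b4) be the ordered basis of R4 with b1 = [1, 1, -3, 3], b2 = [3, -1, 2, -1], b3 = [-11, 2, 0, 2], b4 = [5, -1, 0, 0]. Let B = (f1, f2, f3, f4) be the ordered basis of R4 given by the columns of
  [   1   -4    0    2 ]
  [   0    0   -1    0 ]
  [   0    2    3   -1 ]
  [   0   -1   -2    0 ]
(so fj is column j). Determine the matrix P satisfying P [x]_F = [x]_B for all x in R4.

Take x = bj: its F-coordinates are the j-th standard unit vector, so P e_j — column j of P — equals [bj]_B.
b1 = f1 - f2 - f3 - 2f4, giving column 1 = [1, -1, -1, -2]; repeating for each j gives P = [[1, 1, 1, -1], [-1, -1, 2, -2], [-1, 1, -2, 1], [-2, -1, -2, -1]].

[[1, 1, 1, -1], [-1, -1, 2, -2], [-1, 1, -2, 1], [-2, -1, -2, -1]]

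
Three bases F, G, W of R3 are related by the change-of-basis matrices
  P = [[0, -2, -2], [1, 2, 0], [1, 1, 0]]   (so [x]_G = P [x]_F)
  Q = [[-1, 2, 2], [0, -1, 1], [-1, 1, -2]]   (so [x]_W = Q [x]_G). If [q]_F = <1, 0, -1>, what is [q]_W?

<2, 0, -3>

First [q]_G = P [q]_F = <2, 1, 1>.
Then [q]_W = Q [q]_G = <2, 0, -3>.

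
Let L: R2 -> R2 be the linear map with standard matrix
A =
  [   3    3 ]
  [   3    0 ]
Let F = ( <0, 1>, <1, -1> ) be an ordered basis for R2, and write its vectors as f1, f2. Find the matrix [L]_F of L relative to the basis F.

[[3, 3], [3, 0]]

With P the matrix whose columns are f1, f2, [L]_F = P^(-1) A P.
Column by column: L(f1) = A f1 = <3, 0>; its F-coordinates <3, 3> give column 1.
Continuing for each basis vector yields [L]_F = [[3, 3], [3, 0]].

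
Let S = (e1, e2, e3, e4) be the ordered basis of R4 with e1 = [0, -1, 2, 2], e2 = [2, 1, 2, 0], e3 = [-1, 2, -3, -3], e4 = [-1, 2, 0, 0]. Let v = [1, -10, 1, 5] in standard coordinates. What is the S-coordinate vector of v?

[-2, -2, -3, -2]

[v]_S is the unique c with M c = v, where M has columns e1, ..., e4.
Row-reducing the augmented matrix [M | v] gives c = (-2, -2, -3, -2).
Check: -2e1 - 2e2 - 3e3 - 2e4 = [1, -10, 1, 5].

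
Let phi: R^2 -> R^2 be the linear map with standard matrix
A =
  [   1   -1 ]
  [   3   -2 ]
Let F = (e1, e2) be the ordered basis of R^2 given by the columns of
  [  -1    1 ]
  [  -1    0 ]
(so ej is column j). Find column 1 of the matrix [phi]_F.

[1, 1]

Compute phi(e1) = A e1 = [0, -1] in standard coordinates.
Then write this in F-coordinates: solve for y in y_1 e1 + y_2 e2 = [0, -1].
This gives y = [1, 1], which is column 1 of [phi]_F.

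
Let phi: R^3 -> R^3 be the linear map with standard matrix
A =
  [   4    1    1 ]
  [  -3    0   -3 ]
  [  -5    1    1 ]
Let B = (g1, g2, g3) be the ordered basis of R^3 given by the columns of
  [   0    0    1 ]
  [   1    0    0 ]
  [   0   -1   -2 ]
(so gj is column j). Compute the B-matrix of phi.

The j-th column of [phi]_B is [phi(gj)]_B.
phi(g1) = A g1 = <1, 0, 1> = 0·g1 - 3g2 + g3, so column 1 is <0, -3, 1>.
Repeating for g2, g3 and assembling the columns gives [[0, 3, 3], [-3, 3, 3], [1, -1, 2]].

[[0, 3, 3], [-3, 3, 3], [1, -1, 2]]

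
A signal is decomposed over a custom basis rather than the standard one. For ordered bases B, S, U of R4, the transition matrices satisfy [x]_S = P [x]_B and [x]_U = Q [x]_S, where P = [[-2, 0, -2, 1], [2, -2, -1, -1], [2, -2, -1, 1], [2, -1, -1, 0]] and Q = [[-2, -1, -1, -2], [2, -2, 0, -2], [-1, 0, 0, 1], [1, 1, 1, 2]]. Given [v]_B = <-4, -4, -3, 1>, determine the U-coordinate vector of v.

<-34, 28, -16, 19>

Apply P to get S-coordinates <15, 2, 4, -1>, then Q to get U-coordinates.
The result is [v]_U = <-34, 28, -16, 19>.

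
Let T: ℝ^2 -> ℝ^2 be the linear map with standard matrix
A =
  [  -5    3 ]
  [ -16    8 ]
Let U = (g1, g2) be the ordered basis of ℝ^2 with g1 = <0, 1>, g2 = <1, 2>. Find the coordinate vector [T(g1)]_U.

<2, 3>

Column 1 of [T]_U is the U-coordinate vector of T(g1).
In standard coordinates T(g1) = A g1 = <3, 8>.
Converting to U: <3, 8> = 2g1 + 3g2, so the coordinate vector is <2, 3>.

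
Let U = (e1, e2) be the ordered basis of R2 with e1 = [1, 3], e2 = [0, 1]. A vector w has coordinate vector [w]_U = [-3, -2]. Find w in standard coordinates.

[-3, -11]

w = M [w]_U, where M has columns e1, e2.
Carrying out the matrix-vector product, w = [-3, -11].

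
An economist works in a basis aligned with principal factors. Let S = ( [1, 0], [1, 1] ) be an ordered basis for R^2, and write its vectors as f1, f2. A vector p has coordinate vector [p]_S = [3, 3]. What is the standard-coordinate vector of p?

[6, 3]

By definition p = 3f1 + 3f2.
Summing componentwise gives [6, 3].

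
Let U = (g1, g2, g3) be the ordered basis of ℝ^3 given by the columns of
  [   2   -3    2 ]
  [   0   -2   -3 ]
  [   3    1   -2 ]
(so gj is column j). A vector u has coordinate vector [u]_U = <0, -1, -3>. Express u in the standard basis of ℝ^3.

<-3, 11, 5>

u = M [u]_U, where M has columns g1, ..., g3.
Carrying out the matrix-vector product, u = <-3, 11, 5>.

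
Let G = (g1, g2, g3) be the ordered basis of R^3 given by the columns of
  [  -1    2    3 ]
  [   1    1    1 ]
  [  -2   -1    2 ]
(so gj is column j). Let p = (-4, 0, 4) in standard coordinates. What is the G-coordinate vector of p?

Write p = c_1 g1 + ... + c_3 g3 and solve for the c_i.
Solving this 3x3 system gives c = (2, -4, 2).
Check: 2g1 - 4g2 + 2g3 = (-4, 0, 4).

(2, -4, 2)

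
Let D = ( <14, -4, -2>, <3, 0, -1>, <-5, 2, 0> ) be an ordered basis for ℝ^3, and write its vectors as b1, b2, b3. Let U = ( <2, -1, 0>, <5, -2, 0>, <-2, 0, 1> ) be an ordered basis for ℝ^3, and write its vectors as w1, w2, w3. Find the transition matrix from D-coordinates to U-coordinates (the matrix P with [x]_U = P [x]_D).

[[0, -2, 0], [2, 1, -1], [-2, -1, 0]]

Column j of P is [bj]_U, since P maps D-coordinates to U-coordinates.
Expressing b1 in U: b1 = 0·w1 + 2w2 - 2w3, so column 1 of P is <0, 2, -2>.
Doing the same for each bj gives P = [[0, -2, 0], [2, 1, -1], [-2, -1, 0]].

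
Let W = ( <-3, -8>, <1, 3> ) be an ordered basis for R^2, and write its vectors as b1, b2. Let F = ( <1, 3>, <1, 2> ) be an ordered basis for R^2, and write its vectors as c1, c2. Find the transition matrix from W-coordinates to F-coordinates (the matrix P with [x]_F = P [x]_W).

[[-2, 1], [-1, 0]]

Let M have columns bj and N have columns cj. Then for every x, N [x]_F = x = M [x]_W, so P = N^(-1) M.
Since det N = -1, N^(-1) has integer entries; multiplying gives P = [[-2, 1], [-1, 0]].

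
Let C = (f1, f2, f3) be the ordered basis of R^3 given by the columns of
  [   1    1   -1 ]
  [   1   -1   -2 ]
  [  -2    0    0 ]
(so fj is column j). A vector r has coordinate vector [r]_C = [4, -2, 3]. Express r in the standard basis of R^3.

The coordinates say r = 4f1 - 2f2 + 3f3; adding the scaled basis vectors gives [-1, 0, -8].

[-1, 0, -8]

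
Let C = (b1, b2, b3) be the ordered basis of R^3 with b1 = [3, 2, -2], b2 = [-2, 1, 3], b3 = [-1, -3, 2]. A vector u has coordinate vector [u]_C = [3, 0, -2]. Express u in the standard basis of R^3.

The coordinates say u = 3b1 + 0·b2 - 2b3; adding the scaled basis vectors gives [11, 12, -10].

[11, 12, -10]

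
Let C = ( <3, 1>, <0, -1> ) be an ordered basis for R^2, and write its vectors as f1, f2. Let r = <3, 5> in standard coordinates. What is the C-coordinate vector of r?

<1, -4>

Write r = c_1 f1 + c_2 f2 and solve for the c_i.
System: 3c_1 + 0c_2 = 3, c_1 - c_2 = 5; solving gives c_1 = 1, c_2 = -4.
Check: f1 - 4f2 = <3, 5>.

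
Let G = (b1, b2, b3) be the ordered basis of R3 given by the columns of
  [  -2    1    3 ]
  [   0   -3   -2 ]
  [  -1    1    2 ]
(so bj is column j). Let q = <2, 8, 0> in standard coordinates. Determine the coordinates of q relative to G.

<0, -4, 2>

Write q = c_1 b1 + ... + c_3 b3 and solve for the c_i.
Gaussian elimination on [M | q] yields c = (0, -4, 2).
Check: 0·b1 - 4b2 + 2b3 = <2, 8, 0>.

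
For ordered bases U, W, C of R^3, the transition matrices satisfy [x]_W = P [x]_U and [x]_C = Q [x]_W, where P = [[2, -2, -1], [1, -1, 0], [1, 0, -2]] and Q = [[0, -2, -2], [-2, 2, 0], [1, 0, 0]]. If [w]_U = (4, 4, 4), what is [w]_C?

First [w]_W = P [w]_U = (-4, 0, -4).
Then [w]_C = Q [w]_W = (8, 8, -4).

(8, 8, -4)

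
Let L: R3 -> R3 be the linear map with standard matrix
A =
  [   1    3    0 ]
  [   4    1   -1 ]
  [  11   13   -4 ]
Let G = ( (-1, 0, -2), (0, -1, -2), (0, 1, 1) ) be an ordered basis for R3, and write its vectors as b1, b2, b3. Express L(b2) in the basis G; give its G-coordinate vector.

(3, 0, 1)

Column 2 of [L]_G is the G-coordinate vector of L(b2).
In standard coordinates L(b2) = A b2 = (-3, 1, -5).
Converting to G: (-3, 1, -5) = 3b1 + 0·b2 + b3, so the coordinate vector is (3, 0, 1).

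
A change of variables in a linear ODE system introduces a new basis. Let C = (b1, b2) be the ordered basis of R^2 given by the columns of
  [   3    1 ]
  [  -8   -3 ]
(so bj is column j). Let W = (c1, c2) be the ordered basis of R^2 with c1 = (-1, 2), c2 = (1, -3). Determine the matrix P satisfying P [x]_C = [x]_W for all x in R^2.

Column j of P is [bj]_W, since P maps C-coordinates to W-coordinates.
Expressing b1 in W: b1 = -c1 + 2c2, so column 1 of P is (-1, 2).
Doing the same for each bj gives P = [[-1, 0], [2, 1]].

[[-1, 0], [2, 1]]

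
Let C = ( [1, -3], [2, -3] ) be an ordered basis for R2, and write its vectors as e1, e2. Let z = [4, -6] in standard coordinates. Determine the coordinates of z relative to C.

Write z = c_1 e1 + c_2 e2 and solve for the c_i.
System: c_1 + 2c_2 = 4, -3c_1 - 3c_2 = -6; solving gives c_1 = 0, c_2 = 2.
Check: 0·e1 + 2e2 = [4, -6].

[0, 2]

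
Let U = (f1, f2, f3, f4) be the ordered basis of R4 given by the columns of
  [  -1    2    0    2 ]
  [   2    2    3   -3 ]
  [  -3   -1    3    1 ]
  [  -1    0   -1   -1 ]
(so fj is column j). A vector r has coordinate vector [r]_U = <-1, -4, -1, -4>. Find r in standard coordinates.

The coordinates say r = -f1 - 4f2 - f3 - 4f4; adding the scaled basis vectors gives <-15, -1, 0, 6>.

<-15, -1, 0, 6>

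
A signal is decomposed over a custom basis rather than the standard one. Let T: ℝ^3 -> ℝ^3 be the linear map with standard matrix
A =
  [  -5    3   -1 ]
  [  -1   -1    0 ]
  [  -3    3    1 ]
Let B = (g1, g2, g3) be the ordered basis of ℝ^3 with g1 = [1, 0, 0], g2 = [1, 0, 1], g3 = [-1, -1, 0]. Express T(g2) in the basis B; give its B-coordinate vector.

Compute T(g2) = A g2 = [-6, -1, -2] in standard coordinates.
Then write this in B-coordinates: solve for y in y_1 g1 + ... + y_3 g3 = [-6, -1, -2].
This gives y = [-3, -2, 1], which is column 2 of [T]_B.

[-3, -2, 1]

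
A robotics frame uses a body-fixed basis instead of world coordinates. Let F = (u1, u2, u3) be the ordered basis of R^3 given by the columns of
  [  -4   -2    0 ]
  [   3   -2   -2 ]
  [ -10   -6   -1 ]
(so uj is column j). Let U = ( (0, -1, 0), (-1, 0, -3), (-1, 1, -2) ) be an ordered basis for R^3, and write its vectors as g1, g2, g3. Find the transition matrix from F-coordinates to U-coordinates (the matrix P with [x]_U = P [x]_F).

Take x = uj: its F-coordinates are the j-th standard unit vector, so P e_j — column j of P — equals [uj]_U.
u1 = -g1 + 2g2 + 2g3, giving column 1 = (-1, 2, 2); repeating for each j gives P = [[-1, 2, 1], [2, 2, 1], [2, 0, -1]].

[[-1, 2, 1], [2, 2, 1], [2, 0, -1]]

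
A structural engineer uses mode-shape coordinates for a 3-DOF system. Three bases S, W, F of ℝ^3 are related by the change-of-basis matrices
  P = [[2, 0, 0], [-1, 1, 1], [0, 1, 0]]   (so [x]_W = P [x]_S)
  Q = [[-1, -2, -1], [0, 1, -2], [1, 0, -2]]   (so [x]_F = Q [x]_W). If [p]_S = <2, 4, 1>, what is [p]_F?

Apply P to get W-coordinates <4, 3, 4>, then Q to get F-coordinates.
The result is [p]_F = <-14, -5, -4>.

<-14, -5, -4>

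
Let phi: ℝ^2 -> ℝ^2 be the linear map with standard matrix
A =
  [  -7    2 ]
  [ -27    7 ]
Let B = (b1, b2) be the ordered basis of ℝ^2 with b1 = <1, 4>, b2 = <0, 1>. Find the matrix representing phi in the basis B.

Let P have columns b1, b2. Then [phi]_B = P^(-1) A P.
Here det P = 1, so P^(-1) is integer; computing A P first and then P^(-1)(A P) gives [[1, 2], [-3, -1]].

[[1, 2], [-3, -1]]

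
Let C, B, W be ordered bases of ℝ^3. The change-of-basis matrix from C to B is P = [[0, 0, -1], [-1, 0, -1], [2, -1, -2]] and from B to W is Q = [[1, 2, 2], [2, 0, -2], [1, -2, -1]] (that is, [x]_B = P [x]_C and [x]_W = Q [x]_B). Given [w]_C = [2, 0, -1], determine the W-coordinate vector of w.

Apply P to get B-coordinates [1, -1, 6], then Q to get W-coordinates.
The result is [w]_W = [11, -10, -3].

[11, -10, -3]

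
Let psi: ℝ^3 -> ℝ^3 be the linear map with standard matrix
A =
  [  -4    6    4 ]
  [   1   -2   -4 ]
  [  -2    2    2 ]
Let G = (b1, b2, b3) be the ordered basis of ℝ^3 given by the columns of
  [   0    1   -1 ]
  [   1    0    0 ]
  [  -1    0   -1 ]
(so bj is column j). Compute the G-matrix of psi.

Let P have columns b1, ..., b3. Then [psi]_G = P^(-1) A P.
Here det P = 1, so P^(-1) is integer; computing A P first and then P^(-1)(A P) gives [[2, 1, 3], [0, -3, -3], [-2, 1, -3]].

[[2, 1, 3], [0, -3, -3], [-2, 1, -3]]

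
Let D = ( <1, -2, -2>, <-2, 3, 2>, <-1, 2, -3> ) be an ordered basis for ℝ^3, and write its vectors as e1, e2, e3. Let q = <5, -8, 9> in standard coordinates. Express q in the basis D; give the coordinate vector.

Write q = c_1 e1 + ... + c_3 e3 and solve for the c_i.
Row-reducing the augmented matrix [M | q] gives c = (-2, -2, -3).
Check: -2e1 - 2e2 - 3e3 = <5, -8, 9>.

<-2, -2, -3>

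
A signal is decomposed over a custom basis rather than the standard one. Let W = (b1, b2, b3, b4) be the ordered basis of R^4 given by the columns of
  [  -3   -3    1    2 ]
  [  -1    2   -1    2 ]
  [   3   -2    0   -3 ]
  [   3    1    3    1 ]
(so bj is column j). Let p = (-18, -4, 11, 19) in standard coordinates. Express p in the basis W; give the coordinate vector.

Write p = c_1 b1 + ... + c_4 b4 and solve for the c_i.
Row-reducing the augmented matrix [M | p] gives c = (4, 2, 2, -1).
Check: 4b1 + 2b2 + 2b3 - b4 = (-18, -4, 11, 19).

(4, 2, 2, -1)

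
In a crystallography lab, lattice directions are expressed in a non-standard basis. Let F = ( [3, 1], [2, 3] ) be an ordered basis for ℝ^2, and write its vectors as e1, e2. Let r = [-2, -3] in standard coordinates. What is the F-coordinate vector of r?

Write r = c_1 e1 + c_2 e2 and solve for the c_i.
System: 3c_1 + 2c_2 = -2, c_1 + 3c_2 = -3; solving gives c_1 = 0, c_2 = -1.
Check: 0·e1 - e2 = [-2, -3].

[0, -1]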